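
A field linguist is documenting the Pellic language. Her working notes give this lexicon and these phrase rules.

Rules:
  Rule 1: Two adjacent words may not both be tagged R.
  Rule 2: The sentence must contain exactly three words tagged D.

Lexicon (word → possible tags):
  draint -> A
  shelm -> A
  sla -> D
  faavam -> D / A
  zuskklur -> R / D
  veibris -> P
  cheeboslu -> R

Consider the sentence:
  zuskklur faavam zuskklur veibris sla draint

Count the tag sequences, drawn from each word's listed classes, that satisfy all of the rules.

Candidates per position — 1:zuskklur {R,D}; 2:faavam {D,A}; 3:zuskklur {R,D}; 4:veibris {P}; 5:sla {D}; 6:draint {A}.
There are 8 candidate sequences in total.
The sequences that satisfy every rule: R D D P D A; D D R P D A; D A D P D A.
Count = 3.

3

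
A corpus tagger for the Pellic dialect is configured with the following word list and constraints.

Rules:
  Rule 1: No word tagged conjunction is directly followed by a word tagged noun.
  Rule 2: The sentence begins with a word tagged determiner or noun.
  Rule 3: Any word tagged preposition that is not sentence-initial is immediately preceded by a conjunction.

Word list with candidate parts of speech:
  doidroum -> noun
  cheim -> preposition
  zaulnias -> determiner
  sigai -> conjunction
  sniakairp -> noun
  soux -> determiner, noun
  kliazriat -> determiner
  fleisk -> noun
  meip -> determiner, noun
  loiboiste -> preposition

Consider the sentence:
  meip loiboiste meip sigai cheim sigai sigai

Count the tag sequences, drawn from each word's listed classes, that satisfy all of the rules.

Candidates per position — 1:meip {determiner,noun}; 2:loiboiste {preposition}; 3:meip {determiner,noun}; 4:sigai {conjunction}; 5:cheim {preposition}; 6:sigai {conjunction}; 7:sigai {conjunction}.
There are 4 candidate sequences in total.
Rule 3 cannot be satisfied by any choice of tags from the lexicon.
So there is no consistent tagging.
Count = 0.

0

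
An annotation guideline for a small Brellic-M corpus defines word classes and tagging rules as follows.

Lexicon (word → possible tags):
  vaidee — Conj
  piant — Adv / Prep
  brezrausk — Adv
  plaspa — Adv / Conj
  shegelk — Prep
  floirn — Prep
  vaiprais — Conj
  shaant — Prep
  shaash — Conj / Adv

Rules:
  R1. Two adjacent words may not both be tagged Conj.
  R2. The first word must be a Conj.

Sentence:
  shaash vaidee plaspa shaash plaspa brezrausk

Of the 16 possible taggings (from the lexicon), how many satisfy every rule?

0

Candidates per position — 1:shaash {Conj,Adv}; 2:vaidee {Conj}; 3:plaspa {Adv,Conj}; 4:shaash {Conj,Adv}; 5:plaspa {Adv,Conj}; 6:brezrausk {Adv}.
There are 16 candidate sequences in total.
Every candidate sequence violates at least one rule; no consistent tagging exists.
Count = 0.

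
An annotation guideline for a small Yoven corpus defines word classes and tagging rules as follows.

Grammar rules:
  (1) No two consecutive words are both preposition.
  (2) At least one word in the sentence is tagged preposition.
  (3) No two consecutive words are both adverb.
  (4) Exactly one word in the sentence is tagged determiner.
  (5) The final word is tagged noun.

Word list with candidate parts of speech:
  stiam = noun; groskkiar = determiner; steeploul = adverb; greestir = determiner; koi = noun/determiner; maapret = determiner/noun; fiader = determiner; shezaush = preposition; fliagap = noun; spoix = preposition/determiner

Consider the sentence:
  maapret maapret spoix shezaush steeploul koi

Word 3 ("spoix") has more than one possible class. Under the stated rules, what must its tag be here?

determiner

Candidates per position — 1:maapret {determiner,noun}; 2:maapret {determiner,noun}; 3:spoix {preposition,determiner}; 4:shezaush {preposition}; 5:steeploul {adverb}; 6:koi {noun,determiner}.
If word 3 were preposition, no tagging could satisfy rule 1; so word 3 is determiner.
If word 6 were determiner, no tagging could satisfy rule 4; so word 6 is noun.
If word 1 were determiner, no tagging could satisfy rule 4; so word 1 is noun.
If word 2 were determiner, no tagging could satisfy rule 4; so word 2 is noun.
The unique satisfying tagging is: noun noun determiner preposition adverb noun.
Verifying each rule — rule 1 ok; rule 2 ok; rule 3 ok; rule 4 ok; rule 5 ok.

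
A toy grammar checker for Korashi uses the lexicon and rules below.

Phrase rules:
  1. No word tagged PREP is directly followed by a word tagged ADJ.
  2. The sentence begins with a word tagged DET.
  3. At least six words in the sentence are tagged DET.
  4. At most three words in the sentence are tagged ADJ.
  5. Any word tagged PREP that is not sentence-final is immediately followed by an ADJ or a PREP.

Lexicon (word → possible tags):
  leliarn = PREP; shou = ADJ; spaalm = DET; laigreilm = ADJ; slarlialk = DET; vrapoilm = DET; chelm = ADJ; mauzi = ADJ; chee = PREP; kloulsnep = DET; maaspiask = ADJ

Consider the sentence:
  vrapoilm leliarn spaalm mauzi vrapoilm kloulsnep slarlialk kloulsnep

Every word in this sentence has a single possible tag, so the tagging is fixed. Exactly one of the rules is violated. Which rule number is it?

5

Fixed tagging: DET PREP DET ADJ DET DET DET DET.
Rule check: R1 pass, R2 pass, R3 pass, R4 pass, R5 fail.
Only rule 5 fails.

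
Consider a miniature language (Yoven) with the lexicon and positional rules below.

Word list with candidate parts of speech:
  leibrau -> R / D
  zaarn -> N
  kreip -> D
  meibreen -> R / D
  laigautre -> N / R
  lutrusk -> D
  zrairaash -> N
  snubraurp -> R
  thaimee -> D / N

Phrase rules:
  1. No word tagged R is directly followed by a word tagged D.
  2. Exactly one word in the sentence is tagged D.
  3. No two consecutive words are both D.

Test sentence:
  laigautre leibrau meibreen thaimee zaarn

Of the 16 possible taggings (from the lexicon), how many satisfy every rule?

Candidates per position — 1:laigautre {N,R}; 2:leibrau {R,D}; 3:meibreen {R,D}; 4:thaimee {D,N}; 5:zaarn {N}.
There are 16 candidate sequences in total.
The sequences that satisfy every rule: N D R N N.
Count = 1.

1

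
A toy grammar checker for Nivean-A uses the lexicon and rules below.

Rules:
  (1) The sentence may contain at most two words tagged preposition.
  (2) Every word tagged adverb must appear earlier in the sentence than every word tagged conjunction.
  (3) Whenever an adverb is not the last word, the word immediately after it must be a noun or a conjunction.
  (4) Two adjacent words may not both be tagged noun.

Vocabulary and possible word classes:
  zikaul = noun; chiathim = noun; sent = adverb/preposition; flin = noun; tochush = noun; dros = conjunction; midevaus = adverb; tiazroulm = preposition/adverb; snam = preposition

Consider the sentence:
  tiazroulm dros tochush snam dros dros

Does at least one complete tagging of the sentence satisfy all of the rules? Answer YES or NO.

Candidates per position — 1:tiazroulm {preposition,adverb}; 2:dros {conjunction}; 3:tochush {noun}; 4:snam {preposition}; 5:dros {conjunction}; 6:dros {conjunction}.
One satisfying assignment: preposition conjunction noun preposition conjunction conjunction.
Check: rule 1 satisfied; rule 2 satisfied; rule 3 satisfied; rule 4 satisfied.

YES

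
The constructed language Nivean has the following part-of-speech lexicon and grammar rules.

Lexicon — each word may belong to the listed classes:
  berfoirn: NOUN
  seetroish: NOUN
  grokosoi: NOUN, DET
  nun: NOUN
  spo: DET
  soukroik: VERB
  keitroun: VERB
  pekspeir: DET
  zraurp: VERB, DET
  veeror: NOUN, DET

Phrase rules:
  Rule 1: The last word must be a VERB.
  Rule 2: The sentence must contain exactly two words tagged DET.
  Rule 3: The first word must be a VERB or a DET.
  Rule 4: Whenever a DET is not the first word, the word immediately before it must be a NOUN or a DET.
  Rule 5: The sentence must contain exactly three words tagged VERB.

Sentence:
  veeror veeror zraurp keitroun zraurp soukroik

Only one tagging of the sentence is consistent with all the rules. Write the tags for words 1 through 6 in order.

DET NOUN DET VERB VERB VERB

Candidates per position — 1:veeror {NOUN,DET}; 2:veeror {NOUN,DET}; 3:zraurp {VERB,DET}; 4:keitroun {VERB}; 5:zraurp {VERB,DET}; 6:soukroik {VERB}.
Position 1: NOUN is ruled out by rule 3; that leaves DET.
Position 5: DET is ruled out by rule 4; that leaves VERB.
Position 3: VERB is ruled out by rule 5; that leaves DET.
Position 2: DET is ruled out by rule 2; that leaves NOUN.
So the tagging must be: DET NOUN DET VERB VERB VERB.
Check: rule 1 ok; rule 2 ok; rule 3 ok; rule 4 ok; rule 5 ok.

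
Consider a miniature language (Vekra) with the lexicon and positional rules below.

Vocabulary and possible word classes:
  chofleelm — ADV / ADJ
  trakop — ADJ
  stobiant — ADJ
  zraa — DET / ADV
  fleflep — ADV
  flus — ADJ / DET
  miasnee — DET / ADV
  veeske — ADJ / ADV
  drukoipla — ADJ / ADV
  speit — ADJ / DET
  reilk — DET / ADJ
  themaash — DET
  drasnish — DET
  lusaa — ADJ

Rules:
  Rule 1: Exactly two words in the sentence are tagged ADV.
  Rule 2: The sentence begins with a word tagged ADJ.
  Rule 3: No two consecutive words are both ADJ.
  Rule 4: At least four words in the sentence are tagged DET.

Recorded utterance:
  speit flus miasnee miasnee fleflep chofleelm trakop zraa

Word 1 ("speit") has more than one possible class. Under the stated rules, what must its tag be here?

Candidates per position — 1:speit {ADJ,DET}; 2:flus {ADJ,DET}; 3:miasnee {DET,ADV}; 4:miasnee {DET,ADV}; 5:fleflep {ADV}; 6:chofleelm {ADV,ADJ}; 7:trakop {ADJ}; 8:zraa {DET,ADV}.
At position 1, choosing DET makes rule 2 impossible to satisfy; hence ADJ.
At position 2, choosing ADJ makes rule 3 impossible to satisfy; hence DET.
At position 3, choosing ADV makes rule 4 impossible to satisfy; hence DET.
At position 4, choosing ADV makes rule 4 impossible to satisfy; hence DET.
At position 6, choosing ADJ makes rule 3 impossible to satisfy; hence ADV.
At position 8, choosing ADV makes rule 1 impossible to satisfy; hence DET.
The only consistent sequence is: ADJ DET DET DET ADV ADV ADJ DET.
Check: rule 1 ✓; rule 2 ✓; rule 3 ✓; rule 4 ✓.

ADJ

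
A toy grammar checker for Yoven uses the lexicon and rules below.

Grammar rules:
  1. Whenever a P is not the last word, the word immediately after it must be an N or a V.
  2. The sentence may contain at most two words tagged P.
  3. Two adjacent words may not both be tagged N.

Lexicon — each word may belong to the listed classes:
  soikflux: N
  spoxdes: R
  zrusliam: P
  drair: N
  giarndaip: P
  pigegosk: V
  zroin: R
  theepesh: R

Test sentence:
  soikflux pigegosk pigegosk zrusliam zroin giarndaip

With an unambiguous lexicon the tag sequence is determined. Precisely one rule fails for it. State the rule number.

1

Fixed tagging: N V V P R P.
Applying the rules: R1 violated, R2 holds, R3 holds.
Only rule 1 fails.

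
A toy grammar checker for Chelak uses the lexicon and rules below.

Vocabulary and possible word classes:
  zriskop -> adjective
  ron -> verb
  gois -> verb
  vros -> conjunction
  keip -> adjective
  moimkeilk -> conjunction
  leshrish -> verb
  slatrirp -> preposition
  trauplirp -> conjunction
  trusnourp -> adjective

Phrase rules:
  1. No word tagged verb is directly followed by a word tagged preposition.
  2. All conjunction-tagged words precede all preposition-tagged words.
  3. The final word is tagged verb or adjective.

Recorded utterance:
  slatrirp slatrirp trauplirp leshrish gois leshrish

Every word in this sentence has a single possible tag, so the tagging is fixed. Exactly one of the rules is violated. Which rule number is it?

2

Fixed tagging: preposition preposition conjunction verb verb verb.
Applying the rules: R1 pass, R2 fail, R3 pass.
Only rule 2 fails.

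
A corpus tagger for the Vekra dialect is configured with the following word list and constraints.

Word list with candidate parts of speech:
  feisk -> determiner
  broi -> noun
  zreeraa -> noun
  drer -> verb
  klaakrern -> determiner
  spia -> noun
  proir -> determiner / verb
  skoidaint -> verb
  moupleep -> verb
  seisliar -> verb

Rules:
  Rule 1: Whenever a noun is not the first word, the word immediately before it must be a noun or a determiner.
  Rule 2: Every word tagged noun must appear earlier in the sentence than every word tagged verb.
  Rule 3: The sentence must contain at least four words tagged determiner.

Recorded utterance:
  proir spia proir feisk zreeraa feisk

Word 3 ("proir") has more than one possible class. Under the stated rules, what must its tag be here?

Candidates per position — 1:proir {determiner,verb}; 2:spia {noun}; 3:proir {determiner,verb}; 4:feisk {determiner}; 5:zreeraa {noun}; 6:feisk {determiner}.
At position 1, choosing verb makes rule 1 impossible to satisfy; hence determiner.
At position 3, choosing verb makes rule 2 impossible to satisfy; hence determiner.
The only consistent sequence is: determiner noun determiner determiner noun determiner.
Checking: rule 1 ✓; rule 2 ✓; rule 3 ✓.

determiner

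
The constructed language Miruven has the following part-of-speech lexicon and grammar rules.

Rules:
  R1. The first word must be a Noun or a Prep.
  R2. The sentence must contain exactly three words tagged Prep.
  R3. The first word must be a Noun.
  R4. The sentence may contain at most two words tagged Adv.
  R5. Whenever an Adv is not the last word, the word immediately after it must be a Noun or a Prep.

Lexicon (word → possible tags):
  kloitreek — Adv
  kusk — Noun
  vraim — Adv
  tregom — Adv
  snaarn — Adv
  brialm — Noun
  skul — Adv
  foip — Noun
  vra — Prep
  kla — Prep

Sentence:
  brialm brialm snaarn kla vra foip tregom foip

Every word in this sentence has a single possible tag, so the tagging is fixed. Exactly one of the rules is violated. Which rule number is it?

2

Fixed tagging: Noun Noun Adv Prep Prep Noun Adv Noun.
Checking each rule: R1 ✓, R2 ✗, R3 ✓, R4 ✓, R5 ✓.
Only rule 2 fails.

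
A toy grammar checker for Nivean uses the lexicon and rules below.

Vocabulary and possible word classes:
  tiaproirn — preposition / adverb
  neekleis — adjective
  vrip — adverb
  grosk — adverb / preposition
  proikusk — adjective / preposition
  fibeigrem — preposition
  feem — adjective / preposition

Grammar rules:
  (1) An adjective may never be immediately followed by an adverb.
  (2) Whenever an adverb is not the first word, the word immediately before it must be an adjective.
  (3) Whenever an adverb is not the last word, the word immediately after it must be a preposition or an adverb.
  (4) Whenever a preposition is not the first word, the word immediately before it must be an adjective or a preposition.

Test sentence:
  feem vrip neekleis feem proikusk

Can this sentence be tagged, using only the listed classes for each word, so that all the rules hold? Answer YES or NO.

NO

Candidates per position — 1:feem {adjective,preposition}; 2:vrip {adverb}; 3:neekleis {adjective}; 4:feem {adjective,preposition}; 5:proikusk {adjective,preposition}.
Rule 3 cannot be satisfied by any choice of tags from the lexicon.
So there is no consistent tagging.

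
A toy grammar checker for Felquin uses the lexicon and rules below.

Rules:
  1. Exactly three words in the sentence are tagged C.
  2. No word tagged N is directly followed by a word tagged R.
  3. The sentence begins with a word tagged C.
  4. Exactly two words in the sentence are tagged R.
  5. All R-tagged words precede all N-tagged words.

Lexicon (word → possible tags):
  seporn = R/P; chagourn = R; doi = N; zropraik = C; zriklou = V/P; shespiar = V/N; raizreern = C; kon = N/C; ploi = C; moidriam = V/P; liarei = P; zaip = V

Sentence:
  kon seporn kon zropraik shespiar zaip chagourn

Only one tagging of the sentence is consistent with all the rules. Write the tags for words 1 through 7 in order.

C R C C V V R

Candidates per position — 1:kon {N,C}; 2:seporn {R,P}; 3:kon {N,C}; 4:zropraik {C}; 5:shespiar {V,N}; 6:zaip {V}; 7:chagourn {R}.
At position 1, choosing N makes rule 1 impossible to satisfy; hence C.
At position 2, choosing P makes rule 4 impossible to satisfy; hence R.
At position 3, choosing N makes rule 1 impossible to satisfy; hence C.
At position 5, choosing N makes rule 5 impossible to satisfy; hence V.
That leaves exactly one tagging: C R C C V V R.
Rule-by-rule: rule 1 ✓; rule 2 ✓; rule 3 ✓; rule 4 ✓; rule 5 ✓.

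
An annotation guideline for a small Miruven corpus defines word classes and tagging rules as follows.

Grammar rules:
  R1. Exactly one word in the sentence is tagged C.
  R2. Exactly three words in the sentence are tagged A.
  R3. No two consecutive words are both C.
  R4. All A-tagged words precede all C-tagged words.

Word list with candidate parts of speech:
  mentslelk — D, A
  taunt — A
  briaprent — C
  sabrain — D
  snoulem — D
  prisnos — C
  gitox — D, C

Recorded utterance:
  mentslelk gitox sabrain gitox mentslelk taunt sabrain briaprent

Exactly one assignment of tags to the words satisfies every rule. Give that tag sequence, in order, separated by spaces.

Candidates per position — 1:mentslelk {D,A}; 2:gitox {D,C}; 3:sabrain {D}; 4:gitox {D,C}; 5:mentslelk {D,A}; 6:taunt {A}; 7:sabrain {D}; 8:briaprent {C}.
Position 1: D is ruled out by rule 2; that leaves A.
Position 2: C is ruled out by rule 1; that leaves D.
Position 4: C is ruled out by rule 1; that leaves D.
Position 5: D is ruled out by rule 2; that leaves A.
That leaves exactly one tagging: A D D D A A D C.
Verifying each rule — rule 1 holds; rule 2 holds; rule 3 holds; rule 4 holds.

A D D D A A D C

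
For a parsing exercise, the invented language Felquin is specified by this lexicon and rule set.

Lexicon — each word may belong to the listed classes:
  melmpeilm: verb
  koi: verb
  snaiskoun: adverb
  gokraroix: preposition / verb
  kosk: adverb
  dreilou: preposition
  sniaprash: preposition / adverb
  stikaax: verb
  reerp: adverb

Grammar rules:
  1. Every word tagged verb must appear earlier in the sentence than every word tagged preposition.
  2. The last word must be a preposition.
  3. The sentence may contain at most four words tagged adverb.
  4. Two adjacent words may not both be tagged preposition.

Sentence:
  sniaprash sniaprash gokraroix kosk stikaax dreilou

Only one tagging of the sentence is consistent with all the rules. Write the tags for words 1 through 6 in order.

adverb adverb verb adverb verb preposition

Candidates per position — 1:sniaprash {preposition,adverb}; 2:sniaprash {preposition,adverb}; 3:gokraroix {preposition,verb}; 4:kosk {adverb}; 5:stikaax {verb}; 6:dreilou {preposition}.
If word 1 were preposition, no tagging could satisfy rule 1; so word 1 is adverb.
If word 2 were preposition, no tagging could satisfy rule 1; so word 2 is adverb.
If word 3 were preposition, no tagging could satisfy rule 1; so word 3 is verb.
That leaves exactly one tagging: adverb adverb verb adverb verb preposition.
Rule-by-rule: rule 1 ok; rule 2 ok; rule 3 ok; rule 4 ok.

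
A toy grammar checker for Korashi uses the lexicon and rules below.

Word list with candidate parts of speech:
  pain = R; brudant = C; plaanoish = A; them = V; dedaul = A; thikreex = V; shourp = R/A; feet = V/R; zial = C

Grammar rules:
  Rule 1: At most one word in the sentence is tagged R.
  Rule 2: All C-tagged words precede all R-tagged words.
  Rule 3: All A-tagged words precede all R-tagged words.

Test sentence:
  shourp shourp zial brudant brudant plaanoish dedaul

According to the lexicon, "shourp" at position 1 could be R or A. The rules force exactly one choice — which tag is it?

A

Candidates per position — 1:shourp {R,A}; 2:shourp {R,A}; 3:zial {C}; 4:brudant {C}; 5:brudant {C}; 6:plaanoish {A}; 7:dedaul {A}.
At position 1, choosing R makes rule 2 impossible to satisfy; hence A.
At position 2, choosing R makes rule 2 impossible to satisfy; hence A.
The unique satisfying tagging is: A A C C C A A.
Check: rule 1 holds; rule 2 holds; rule 3 holds.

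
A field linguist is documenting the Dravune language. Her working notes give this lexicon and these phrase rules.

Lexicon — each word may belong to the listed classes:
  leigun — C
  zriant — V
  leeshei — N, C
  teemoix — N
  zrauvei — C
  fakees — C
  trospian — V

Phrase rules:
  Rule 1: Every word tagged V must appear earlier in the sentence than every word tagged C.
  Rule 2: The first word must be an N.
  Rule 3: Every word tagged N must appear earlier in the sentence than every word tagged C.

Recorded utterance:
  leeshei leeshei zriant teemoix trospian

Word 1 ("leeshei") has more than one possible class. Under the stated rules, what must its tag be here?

N

Candidates per position — 1:leeshei {N,C}; 2:leeshei {N,C}; 3:zriant {V}; 4:teemoix {N}; 5:trospian {V}.
Word 1 cannot be C — rule 1 would then fail for every completion. It is N.
Word 2 cannot be C — rule 1 would then fail for every completion. It is N.
So the tagging must be: N N V N V.
Verifying each rule — rule 1 ok; rule 2 ok; rule 3 ok.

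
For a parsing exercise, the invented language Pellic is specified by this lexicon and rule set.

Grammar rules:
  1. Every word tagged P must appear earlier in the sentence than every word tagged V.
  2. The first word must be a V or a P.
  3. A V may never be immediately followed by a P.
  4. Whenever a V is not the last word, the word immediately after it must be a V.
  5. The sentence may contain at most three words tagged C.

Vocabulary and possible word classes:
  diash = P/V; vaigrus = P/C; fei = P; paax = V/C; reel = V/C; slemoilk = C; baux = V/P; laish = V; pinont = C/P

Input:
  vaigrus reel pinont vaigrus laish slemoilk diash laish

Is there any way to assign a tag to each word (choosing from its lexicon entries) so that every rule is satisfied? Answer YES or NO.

NO

Candidates per position — 1:vaigrus {P,C}; 2:reel {V,C}; 3:pinont {C,P}; 4:vaigrus {P,C}; 5:laish {V}; 6:slemoilk {C}; 7:diash {P,V}; 8:laish {V}.
Rule 4 cannot be satisfied by any choice of tags from the lexicon.
So there is no consistent tagging.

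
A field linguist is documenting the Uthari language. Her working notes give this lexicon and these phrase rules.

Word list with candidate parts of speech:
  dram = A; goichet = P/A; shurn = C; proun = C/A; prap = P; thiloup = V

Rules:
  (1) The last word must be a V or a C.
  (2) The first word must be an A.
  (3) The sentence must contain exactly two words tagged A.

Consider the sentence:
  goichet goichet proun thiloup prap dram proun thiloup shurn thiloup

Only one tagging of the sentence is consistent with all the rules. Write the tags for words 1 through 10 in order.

A P C V P A C V C V

Candidates per position — 1:goichet {P,A}; 2:goichet {P,A}; 3:proun {C,A}; 4:thiloup {V}; 5:prap {P}; 6:dram {A}; 7:proun {C,A}; 8:thiloup {V}; 9:shurn {C}; 10:thiloup {V}.
Word 1 cannot be P — rule 2 would then fail for every completion. It is A.
Word 2 cannot be A — rule 3 would then fail for every completion. It is P.
Word 3 cannot be A — rule 3 would then fail for every completion. It is C.
Word 7 cannot be A — rule 3 would then fail for every completion. It is C.
The unique satisfying tagging is: A P C V P A C V C V.
Check: rule 1 holds; rule 2 holds; rule 3 holds.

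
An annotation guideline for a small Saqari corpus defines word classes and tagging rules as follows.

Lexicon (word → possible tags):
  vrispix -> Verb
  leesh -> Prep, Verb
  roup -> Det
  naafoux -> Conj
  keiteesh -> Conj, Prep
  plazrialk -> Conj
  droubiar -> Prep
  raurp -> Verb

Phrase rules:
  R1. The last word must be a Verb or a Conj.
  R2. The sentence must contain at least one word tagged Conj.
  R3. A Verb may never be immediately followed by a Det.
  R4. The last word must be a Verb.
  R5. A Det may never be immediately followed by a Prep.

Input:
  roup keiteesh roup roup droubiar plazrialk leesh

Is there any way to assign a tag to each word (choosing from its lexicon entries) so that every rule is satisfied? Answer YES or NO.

Candidates per position — 1:roup {Det}; 2:keiteesh {Conj,Prep}; 3:roup {Det}; 4:roup {Det}; 5:droubiar {Prep}; 6:plazrialk {Conj}; 7:leesh {Prep,Verb}.
Rule 5 cannot be satisfied by any choice of tags from the lexicon.
So there is no consistent tagging.

NO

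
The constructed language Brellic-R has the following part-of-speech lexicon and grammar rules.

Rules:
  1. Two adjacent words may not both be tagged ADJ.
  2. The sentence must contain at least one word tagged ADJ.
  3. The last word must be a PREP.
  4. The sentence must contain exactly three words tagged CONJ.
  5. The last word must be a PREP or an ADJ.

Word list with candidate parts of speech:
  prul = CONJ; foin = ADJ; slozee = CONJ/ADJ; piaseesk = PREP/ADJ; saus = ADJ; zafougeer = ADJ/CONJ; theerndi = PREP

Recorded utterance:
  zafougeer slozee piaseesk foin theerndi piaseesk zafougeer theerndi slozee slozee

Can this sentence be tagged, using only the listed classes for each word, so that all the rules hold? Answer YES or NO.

NO

Candidates per position — 1:zafougeer {ADJ,CONJ}; 2:slozee {CONJ,ADJ}; 3:piaseesk {PREP,ADJ}; 4:foin {ADJ}; 5:theerndi {PREP}; 6:piaseesk {PREP,ADJ}; 7:zafougeer {ADJ,CONJ}; 8:theerndi {PREP}; 9:slozee {CONJ,ADJ}; 10:slozee {CONJ,ADJ}.
Rule 3 cannot be satisfied by any choice of tags from the lexicon.
So there is no consistent tagging.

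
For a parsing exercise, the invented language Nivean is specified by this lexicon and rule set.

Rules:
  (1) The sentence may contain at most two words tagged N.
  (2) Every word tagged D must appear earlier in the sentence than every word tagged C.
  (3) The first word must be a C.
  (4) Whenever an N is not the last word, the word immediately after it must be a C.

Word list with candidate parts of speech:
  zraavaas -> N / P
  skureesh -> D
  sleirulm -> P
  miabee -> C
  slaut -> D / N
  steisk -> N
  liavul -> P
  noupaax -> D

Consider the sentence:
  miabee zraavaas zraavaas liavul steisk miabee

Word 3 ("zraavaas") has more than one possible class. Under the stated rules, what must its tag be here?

Candidates per position — 1:miabee {C}; 2:zraavaas {N,P}; 3:zraavaas {N,P}; 4:liavul {P}; 5:steisk {N}; 6:miabee {C}.
Word 2 cannot be N — rule 4 would then fail for every completion. It is P.
Word 3 cannot be N — rule 4 would then fail for every completion. It is P.
That leaves exactly one tagging: C P P P N C.
Checking: rule 1 ✓; rule 2 ✓; rule 3 ✓; rule 4 ✓.

P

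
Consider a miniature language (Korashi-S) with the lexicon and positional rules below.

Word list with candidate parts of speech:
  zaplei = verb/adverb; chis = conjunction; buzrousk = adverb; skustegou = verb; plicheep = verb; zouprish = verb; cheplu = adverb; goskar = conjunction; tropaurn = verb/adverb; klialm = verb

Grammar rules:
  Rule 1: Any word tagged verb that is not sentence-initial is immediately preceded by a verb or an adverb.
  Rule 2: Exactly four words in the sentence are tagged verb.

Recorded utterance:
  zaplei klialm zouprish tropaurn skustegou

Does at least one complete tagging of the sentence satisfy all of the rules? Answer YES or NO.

YES

Candidates per position — 1:zaplei {verb,adverb}; 2:klialm {verb}; 3:zouprish {verb}; 4:tropaurn {verb,adverb}; 5:skustegou {verb}.
One satisfying assignment: verb verb verb adverb verb.
Rule-by-rule: rule 1 holds; rule 2 holds.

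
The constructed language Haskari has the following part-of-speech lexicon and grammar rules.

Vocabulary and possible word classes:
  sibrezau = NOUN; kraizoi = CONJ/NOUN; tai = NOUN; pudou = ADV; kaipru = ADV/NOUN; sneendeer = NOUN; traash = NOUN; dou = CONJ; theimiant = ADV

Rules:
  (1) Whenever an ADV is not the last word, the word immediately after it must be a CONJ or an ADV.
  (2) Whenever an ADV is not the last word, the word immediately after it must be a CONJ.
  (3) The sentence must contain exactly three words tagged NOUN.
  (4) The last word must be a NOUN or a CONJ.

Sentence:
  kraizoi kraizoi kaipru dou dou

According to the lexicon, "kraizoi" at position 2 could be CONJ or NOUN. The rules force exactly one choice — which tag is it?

NOUN

Candidates per position — 1:kraizoi {CONJ,NOUN}; 2:kraizoi {CONJ,NOUN}; 3:kaipru {ADV,NOUN}; 4:dou {CONJ}; 5:dou {CONJ}.
If word 1 were CONJ, no tagging could satisfy rule 3; so word 1 is NOUN.
If word 2 were CONJ, no tagging could satisfy rule 3; so word 2 is NOUN.
If word 3 were ADV, no tagging could satisfy rule 3; so word 3 is NOUN.
So the tagging must be: NOUN NOUN NOUN CONJ CONJ.
Check: rule 1 ✓; rule 2 ✓; rule 3 ✓; rule 4 ✓.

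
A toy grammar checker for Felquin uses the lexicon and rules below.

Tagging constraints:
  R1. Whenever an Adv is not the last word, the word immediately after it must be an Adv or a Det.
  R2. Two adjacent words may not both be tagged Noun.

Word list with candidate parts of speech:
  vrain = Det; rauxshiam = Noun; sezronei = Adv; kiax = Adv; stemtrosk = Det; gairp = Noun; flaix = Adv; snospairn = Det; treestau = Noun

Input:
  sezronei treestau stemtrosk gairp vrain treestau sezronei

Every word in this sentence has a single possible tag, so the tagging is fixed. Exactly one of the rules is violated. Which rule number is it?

1

Fixed tagging: Adv Noun Det Noun Det Noun Adv.
Rule check: R1 violated, R2 holds.
Only rule 1 fails.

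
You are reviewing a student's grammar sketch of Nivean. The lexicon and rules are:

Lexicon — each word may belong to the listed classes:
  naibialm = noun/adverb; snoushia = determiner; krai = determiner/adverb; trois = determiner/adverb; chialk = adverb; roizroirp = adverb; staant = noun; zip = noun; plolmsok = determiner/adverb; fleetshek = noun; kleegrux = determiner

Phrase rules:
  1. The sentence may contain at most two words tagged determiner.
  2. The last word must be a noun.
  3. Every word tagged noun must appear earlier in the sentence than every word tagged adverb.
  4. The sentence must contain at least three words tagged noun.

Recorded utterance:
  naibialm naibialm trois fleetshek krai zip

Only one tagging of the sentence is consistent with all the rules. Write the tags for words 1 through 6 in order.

Candidates per position — 1:naibialm {noun,adverb}; 2:naibialm {noun,adverb}; 3:trois {determiner,adverb}; 4:fleetshek {noun}; 5:krai {determiner,adverb}; 6:zip {noun}.
If word 1 were adverb, no tagging could satisfy rule 3; so word 1 is noun.
If word 2 were adverb, no tagging could satisfy rule 3; so word 2 is noun.
If word 3 were adverb, no tagging could satisfy rule 3; so word 3 is determiner.
If word 5 were adverb, no tagging could satisfy rule 3; so word 5 is determiner.
The unique satisfying tagging is: noun noun determiner noun determiner noun.
Check: rule 1 ✓; rule 2 ✓; rule 3 ✓; rule 4 ✓.

noun noun determiner noun determiner noun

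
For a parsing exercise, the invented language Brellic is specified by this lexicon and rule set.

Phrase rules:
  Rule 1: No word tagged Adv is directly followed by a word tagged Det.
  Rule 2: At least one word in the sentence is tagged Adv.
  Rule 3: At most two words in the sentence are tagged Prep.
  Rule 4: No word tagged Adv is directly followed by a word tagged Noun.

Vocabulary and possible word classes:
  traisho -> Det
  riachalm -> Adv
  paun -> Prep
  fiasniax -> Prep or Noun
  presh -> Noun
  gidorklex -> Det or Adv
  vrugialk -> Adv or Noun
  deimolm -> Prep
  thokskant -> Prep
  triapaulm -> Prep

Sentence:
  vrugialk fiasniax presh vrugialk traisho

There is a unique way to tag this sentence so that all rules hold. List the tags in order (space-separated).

Candidates per position — 1:vrugialk {Adv,Noun}; 2:fiasniax {Prep,Noun}; 3:presh {Noun}; 4:vrugialk {Adv,Noun}; 5:traisho {Det}.
If word 4 were Adv, no tagging could satisfy rule 1; so word 4 is Noun.
If word 1 were Noun, no tagging could satisfy rule 2; so word 1 is Adv.
If word 2 were Noun, no tagging could satisfy rule 4; so word 2 is Prep.
The unique satisfying tagging is: Adv Prep Noun Noun Det.
Verifying each rule — rule 1 ok; rule 2 ok; rule 3 ok; rule 4 ok.

Adv Prep Noun Noun Det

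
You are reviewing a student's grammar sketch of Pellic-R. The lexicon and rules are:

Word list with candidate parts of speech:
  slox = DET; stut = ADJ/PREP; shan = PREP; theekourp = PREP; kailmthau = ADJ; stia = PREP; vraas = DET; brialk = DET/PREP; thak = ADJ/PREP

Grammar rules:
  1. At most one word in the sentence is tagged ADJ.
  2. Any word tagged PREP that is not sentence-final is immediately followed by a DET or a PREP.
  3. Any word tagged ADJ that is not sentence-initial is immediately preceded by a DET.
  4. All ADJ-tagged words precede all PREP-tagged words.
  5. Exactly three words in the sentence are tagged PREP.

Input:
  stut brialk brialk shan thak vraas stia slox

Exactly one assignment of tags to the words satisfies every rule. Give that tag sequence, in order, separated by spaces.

ADJ DET DET PREP PREP DET PREP DET

Candidates per position — 1:stut {ADJ,PREP}; 2:brialk {DET,PREP}; 3:brialk {DET,PREP}; 4:shan {PREP}; 5:thak {ADJ,PREP}; 6:vraas {DET}; 7:stia {PREP}; 8:slox {DET}.
Word 5 cannot be ADJ — rule 2 would then fail for every completion. It is PREP.
Word 1 cannot be PREP — rule 5 would then fail for every completion. It is ADJ.
Word 2 cannot be PREP — rule 5 would then fail for every completion. It is DET.
Word 3 cannot be PREP — rule 5 would then fail for every completion. It is DET.
The only consistent sequence is: ADJ DET DET PREP PREP DET PREP DET.
Rule-by-rule: rule 1 ok; rule 2 ok; rule 3 ok; rule 4 ok; rule 5 ok.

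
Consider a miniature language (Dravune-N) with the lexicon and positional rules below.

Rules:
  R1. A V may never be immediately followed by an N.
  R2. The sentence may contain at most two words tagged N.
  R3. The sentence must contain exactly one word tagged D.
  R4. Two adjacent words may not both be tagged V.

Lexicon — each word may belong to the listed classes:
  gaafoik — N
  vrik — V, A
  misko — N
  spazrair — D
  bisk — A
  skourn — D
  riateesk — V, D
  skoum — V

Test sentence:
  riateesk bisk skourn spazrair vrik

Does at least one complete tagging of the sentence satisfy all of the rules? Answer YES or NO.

Candidates per position — 1:riateesk {V,D}; 2:bisk {A}; 3:skourn {D}; 4:spazrair {D}; 5:vrik {V,A}.
Rule 3 cannot be satisfied by any choice of tags from the lexicon.
So there is no consistent tagging.

NO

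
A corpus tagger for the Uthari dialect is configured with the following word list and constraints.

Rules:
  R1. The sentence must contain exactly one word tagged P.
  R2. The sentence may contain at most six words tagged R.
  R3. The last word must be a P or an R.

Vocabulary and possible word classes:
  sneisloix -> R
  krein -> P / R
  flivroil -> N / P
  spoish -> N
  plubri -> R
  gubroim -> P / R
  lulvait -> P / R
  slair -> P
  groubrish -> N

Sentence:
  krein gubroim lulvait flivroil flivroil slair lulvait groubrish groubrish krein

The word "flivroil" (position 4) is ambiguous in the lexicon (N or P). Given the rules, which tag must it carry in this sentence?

N

Candidates per position — 1:krein {P,R}; 2:gubroim {P,R}; 3:lulvait {P,R}; 4:flivroil {N,P}; 5:flivroil {N,P}; 6:slair {P}; 7:lulvait {P,R}; 8:groubrish {N}; 9:groubrish {N}; 10:krein {P,R}.
Position 1: tagging it P would leave rule 1 unsatisfiable, so it must be R.
Position 2: tagging it P would leave rule 1 unsatisfiable, so it must be R.
Position 3: tagging it P would leave rule 1 unsatisfiable, so it must be R.
Position 4: tagging it P would leave rule 1 unsatisfiable, so it must be N.
Position 5: tagging it P would leave rule 1 unsatisfiable, so it must be N.
Position 7: tagging it P would leave rule 1 unsatisfiable, so it must be R.
Position 10: tagging it P would leave rule 1 unsatisfiable, so it must be R.
That leaves exactly one tagging: R R R N N P R N N R.
Check: rule 1 holds; rule 2 holds; rule 3 holds.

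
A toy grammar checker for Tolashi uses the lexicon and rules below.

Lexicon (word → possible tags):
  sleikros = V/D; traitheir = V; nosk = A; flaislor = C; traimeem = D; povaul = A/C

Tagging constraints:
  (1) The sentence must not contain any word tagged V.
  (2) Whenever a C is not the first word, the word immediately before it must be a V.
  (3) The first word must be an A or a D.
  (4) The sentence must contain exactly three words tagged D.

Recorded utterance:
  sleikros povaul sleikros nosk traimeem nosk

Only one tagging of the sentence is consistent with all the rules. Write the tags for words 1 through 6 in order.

D A D A D A

Candidates per position — 1:sleikros {V,D}; 2:povaul {A,C}; 3:sleikros {V,D}; 4:nosk {A}; 5:traimeem {D}; 6:nosk {A}.
Word 1 cannot be V — rule 1 would then fail for every completion. It is D.
Word 2 cannot be C — rule 2 would then fail for every completion. It is A.
Word 3 cannot be V — rule 1 would then fail for every completion. It is D.
The unique satisfying tagging is: D A D A D A.
Verifying each rule — rule 1 ok; rule 2 ok; rule 3 ok; rule 4 ok.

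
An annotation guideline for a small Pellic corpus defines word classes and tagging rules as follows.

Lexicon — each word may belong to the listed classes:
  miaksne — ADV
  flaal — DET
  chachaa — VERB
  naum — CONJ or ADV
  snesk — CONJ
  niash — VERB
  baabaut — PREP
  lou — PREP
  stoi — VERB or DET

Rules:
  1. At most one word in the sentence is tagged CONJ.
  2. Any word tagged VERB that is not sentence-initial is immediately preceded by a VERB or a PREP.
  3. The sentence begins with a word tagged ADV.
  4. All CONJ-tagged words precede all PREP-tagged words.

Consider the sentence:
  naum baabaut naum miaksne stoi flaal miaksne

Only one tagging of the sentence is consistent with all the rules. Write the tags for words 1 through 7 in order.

ADV PREP ADV ADV DET DET ADV

Candidates per position — 1:naum {CONJ,ADV}; 2:baabaut {PREP}; 3:naum {CONJ,ADV}; 4:miaksne {ADV}; 5:stoi {VERB,DET}; 6:flaal {DET}; 7:miaksne {ADV}.
Position 1: CONJ is ruled out by rule 3; that leaves ADV.
Position 3: CONJ is ruled out by rule 4; that leaves ADV.
Position 5: VERB is ruled out by rule 2; that leaves DET.
The unique satisfying tagging is: ADV PREP ADV ADV DET DET ADV.
Checking: rule 1 ok; rule 2 ok; rule 3 ok; rule 4 ok.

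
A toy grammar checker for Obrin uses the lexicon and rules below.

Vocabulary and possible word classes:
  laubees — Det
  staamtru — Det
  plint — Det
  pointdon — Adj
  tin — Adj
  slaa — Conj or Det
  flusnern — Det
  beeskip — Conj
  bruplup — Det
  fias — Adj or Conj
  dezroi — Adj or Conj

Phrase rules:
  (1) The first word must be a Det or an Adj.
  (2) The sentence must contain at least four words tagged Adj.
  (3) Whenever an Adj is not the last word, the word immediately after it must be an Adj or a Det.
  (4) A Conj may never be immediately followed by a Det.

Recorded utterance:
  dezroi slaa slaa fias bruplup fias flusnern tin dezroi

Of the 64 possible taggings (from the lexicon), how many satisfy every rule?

Candidates per position — 1:dezroi {Adj,Conj}; 2:slaa {Conj,Det}; 3:slaa {Conj,Det}; 4:fias {Adj,Conj}; 5:bruplup {Det}; 6:fias {Adj,Conj}; 7:flusnern {Det}; 8:tin {Adj}; 9:dezroi {Adj,Conj}.
There are 64 candidate sequences in total.
The sequences that satisfy every rule: Adj Det Conj Adj Det Adj Det Adj Adj; Adj Det Det Adj Det Adj Det Adj Adj.
Count = 2.

2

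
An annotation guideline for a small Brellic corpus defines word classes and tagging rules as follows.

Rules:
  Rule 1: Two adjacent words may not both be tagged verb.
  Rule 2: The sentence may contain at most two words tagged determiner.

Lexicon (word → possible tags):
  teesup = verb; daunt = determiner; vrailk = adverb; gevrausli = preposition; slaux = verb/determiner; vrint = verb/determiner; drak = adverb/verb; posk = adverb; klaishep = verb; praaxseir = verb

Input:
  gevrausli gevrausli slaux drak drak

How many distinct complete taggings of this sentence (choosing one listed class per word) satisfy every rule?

Candidates per position — 1:gevrausli {preposition}; 2:gevrausli {preposition}; 3:slaux {verb,determiner}; 4:drak {adverb,verb}; 5:drak {adverb,verb}.
There are 8 candidate sequences in total.
The sequences that satisfy every rule: preposition preposition verb adverb adverb; preposition preposition verb adverb verb; preposition preposition determiner adverb adverb; preposition preposition determiner adverb verb; preposition preposition determiner verb adverb.
Count = 5.

5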